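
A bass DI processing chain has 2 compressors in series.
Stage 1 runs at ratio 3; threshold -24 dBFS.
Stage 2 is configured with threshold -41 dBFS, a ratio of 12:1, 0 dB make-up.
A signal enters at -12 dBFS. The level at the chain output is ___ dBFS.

Stage 1: 12 dB above -24 dBFS, reduced 3:1 to 4 dB above → -20 dBFS.
Stage 2: 21 dB above -41 dBFS, reduced 12:1 to 1.75 dB above → -39.25 dBFS.

-39.25 dBFS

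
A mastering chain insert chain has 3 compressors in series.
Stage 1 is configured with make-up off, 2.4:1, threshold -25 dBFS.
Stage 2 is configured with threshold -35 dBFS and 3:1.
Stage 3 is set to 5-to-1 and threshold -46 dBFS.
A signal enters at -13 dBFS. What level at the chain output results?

Stage 1: -13 dBFS is 12 dB over -25 dBFS; at 2.4:1 that becomes 5 dB over, giving -20 dBFS.
Stage 2: overshoot 15 dB → 15/3 = 5 dB → -30 dBFS.
Stage 3: 16 dB above -46 dBFS, reduced 5:1 to 3.2 dB above → -42.8 dBFS.

-42.8 dBFS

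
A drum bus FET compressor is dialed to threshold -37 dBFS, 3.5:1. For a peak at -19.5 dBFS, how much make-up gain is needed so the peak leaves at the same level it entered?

12.5 dB

The peak compresses to -37 + 17.5/3.5 = -32 dBFS.
To reach -19.5 dBFS requires -19.5 − (-32) = 12.5 dB of make-up.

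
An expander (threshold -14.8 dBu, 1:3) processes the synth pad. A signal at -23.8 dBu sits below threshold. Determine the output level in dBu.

The input is 9 dB below the -14.8 dBu threshold.
A 1:3 expander multiplies undershoot by 3: 9 × 3 = 27 dB below threshold.
Output = -14.8 − 27 = -41.8 dBu.

-41.8 dBu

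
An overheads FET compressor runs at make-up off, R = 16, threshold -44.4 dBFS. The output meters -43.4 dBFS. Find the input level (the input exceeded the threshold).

Post-compression overshoot = -43.4 − (-44.4) = 1 dB.
Before 16:1 compression the overshoot was 1 × 16 = 16 dB, so input = -44.4 + 16 = -28.4 dBFS.

-28.4 dBFS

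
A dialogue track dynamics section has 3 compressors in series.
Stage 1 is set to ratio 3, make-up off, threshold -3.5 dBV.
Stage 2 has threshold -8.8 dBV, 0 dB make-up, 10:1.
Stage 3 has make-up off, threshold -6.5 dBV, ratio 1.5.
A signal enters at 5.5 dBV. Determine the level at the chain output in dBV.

Stage 1: overshoot 9 dB → 9/3 = 3 dB → -0.5 dBV.
Stage 2: overshoot 8.3 dB → 8.3/10 = 0.83 dB → -7.97 dBV.
Stage 3: -7.97 dBV ≤ -6.5 dBV, so stage 3 doesn't engage; output -7.97 dBV.

-7.97 dBV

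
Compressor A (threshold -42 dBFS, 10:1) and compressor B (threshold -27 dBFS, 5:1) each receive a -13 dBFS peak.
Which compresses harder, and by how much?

A: overshoot 29 dB → output overshoot 2.9 dB → GR 26.1 dB.
B: overshoot 14 dB → output overshoot 2.8 dB → GR 11.2 dB.
Difference: 14.9 dB in favour of A.

A, by 14.9 dB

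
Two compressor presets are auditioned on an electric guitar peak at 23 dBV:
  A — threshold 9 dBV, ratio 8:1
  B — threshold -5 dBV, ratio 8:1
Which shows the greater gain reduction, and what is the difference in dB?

A: 14 dB over, compressed to 1.75 dB over, so 12.25 dB of GR.
B: 28 dB over, compressed to 3.5 dB over, so 24.5 dB of GR.
B applies 12.25 dB more gain reduction.

B, by 12.25 dB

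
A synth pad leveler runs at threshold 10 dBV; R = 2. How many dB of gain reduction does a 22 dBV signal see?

6 dB

22 dBV exceeds the threshold by 12 dB.
After 2:1 compression the overshoot becomes 12/2 = 6 dB.
GR = overshoot in − overshoot out = 12 − 6 = 6 dB.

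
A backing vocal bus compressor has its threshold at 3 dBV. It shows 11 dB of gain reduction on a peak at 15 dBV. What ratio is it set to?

Input overshoot = 15 − 3 = 12 dB.
Output overshoot = 12 − 11 = 1 dB.
Ratio = input overshoot / output overshoot = 12 / 1 = 12.

12:1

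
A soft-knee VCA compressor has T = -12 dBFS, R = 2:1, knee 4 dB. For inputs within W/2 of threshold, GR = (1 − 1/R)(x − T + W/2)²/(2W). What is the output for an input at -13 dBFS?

x − T + W/2 = -13 − (-12) + 2 = 1.
GR = (1 − 1/2) × 1² / 8 = 0.5 × 1 / 8 = 0.0625 dB.
Output = -13 − 0.0625 = -13.0625 dBFS.

-13.0625 dBFS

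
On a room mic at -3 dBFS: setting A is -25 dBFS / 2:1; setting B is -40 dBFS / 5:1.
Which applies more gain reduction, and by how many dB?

A: 22 dB over, compressed to 11 dB over, so 11 dB of GR.
B: 37 dB over, compressed to 7.4 dB over, so 29.6 dB of GR.
B reduces 18.6 dB more.

B, by 18.6 dB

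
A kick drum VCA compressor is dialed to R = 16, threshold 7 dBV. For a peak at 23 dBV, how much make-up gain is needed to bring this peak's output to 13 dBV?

Overshoot 16 dB → 16/16 = 1 dB after compression, so the compressed level is 7 + 1 = 8 dBV.
Make-up = target − compressed = 13 − 8 = 5 dB.

5 dB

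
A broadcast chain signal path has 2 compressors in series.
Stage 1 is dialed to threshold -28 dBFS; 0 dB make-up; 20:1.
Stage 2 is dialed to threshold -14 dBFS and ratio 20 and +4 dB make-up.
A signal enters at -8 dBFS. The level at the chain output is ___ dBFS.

-23 dBFS

Stage 1: overshoot 20 dB → 20/20 = 1 dB → -27 dBFS.
Stage 2: -27 dBFS is at or below the -14 dBFS threshold — no compression; make-up brings it to -23 dBFS.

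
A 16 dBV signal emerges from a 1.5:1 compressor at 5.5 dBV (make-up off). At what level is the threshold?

-15.5 dBV

Let T be the threshold. Output overshoot = (input overshoot)/R, so 5.5 − T = (16 − T)/1.5.
1.5·(5.5 − T) = 16 − T → 0.5·T = 8.25 − 16 = -7.75.
T = -7.75/0.5 = -15.5 dBV.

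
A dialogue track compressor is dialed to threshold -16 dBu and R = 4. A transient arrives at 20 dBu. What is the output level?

Overshoot: 20 − (-16) = 36 dB.
The 36 dB excess becomes 9 dB after 4:1 reduction.
That puts the output at -7 dBu.

-7 dBu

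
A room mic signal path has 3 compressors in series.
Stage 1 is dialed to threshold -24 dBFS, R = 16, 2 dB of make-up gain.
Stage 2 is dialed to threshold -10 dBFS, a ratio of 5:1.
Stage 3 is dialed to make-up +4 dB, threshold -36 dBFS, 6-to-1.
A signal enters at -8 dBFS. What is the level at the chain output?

-29.5 dBFS

Stage 1: 16 dB above -24 dBFS, reduced 16:1 to 1 dB above → -23 dBFS; +2 dB make-up → -21 dBFS.
Stage 2: below threshold (-21 ≤ -10); passes unchanged; output -21 dBFS.
Stage 3: 15 dB above -36 dBFS, reduced 6:1 to 2.5 dB above → -33.5 dBFS; +4 dB make-up → -29.5 dBFS.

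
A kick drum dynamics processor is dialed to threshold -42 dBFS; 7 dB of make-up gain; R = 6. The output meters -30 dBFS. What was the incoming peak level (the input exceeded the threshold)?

-12 dBFS

Stripping the +7 dB make-up gives -37 dBFS at the gain stage.
Post-compression overshoot = -37 − (-42) = 5 dB.
Undo the ratio: input overshoot = 5 × 6 = 30 dB, giving input = -12 dBFS.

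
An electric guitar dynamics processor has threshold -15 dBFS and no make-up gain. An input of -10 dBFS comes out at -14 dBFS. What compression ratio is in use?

5:1

Input overshoot = -10 − (-15) = 5 dB; output overshoot = -14 − (-15) = 1 dB.
Ratio = 5 / 1 = 5.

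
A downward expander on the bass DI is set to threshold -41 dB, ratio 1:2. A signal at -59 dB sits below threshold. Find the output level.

-77 dB

Below threshold, a 1:2 expander applies gain = (2−1)×(T − x) of attenuation.
(2−1) × 18 = 18 dB, so output = -59 − 18 = -77 dB.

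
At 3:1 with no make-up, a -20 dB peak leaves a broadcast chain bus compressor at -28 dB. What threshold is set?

-32 dB

Gain reduction = -20 − (-28) = 8 dB; output overshoot = GR / (R − 1) = 8 / 2 = 4 dB.
Threshold = output − output overshoot = -28 − 4 = -32 dB.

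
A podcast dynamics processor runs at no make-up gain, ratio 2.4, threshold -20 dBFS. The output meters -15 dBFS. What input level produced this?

The compressed level sits -15 − (-20) = 5 dB over threshold.
Undo the ratio: input overshoot = 5 × 2.4 = 12 dB, giving input = -8 dBFS.

-8 dBFS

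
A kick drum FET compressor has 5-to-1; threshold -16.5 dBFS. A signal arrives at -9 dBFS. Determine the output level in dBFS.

Overshoot: -9 − (-16.5) = 7.5 dB.
At 5:1 the overshoot is divided by 5, leaving 1.5 dB above threshold.
Output = -16.5 + 1.5 = -15 dBFS.

-15 dBFS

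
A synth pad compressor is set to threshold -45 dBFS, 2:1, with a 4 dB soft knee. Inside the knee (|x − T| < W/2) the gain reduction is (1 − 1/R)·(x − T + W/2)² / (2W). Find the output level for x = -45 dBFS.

x − T + W/2 = -45 − (-45) + 2 = 2.
GR = (1 − 1/2) × 2² / 8 = 0.5 × 4 / 8 = 0.25 dB.
Output = -45 − 0.25 = -45.25 dBFS.

-45.25 dBFS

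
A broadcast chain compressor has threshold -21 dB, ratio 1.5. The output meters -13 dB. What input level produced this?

-9 dB

That's 8 dB above the -21 dB threshold.
Undo the ratio: input overshoot = 8 × 1.5 = 12 dB, giving input = -9 dB.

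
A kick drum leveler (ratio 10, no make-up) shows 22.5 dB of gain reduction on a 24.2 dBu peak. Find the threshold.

-0.8 dBu

Let T be the threshold. Output overshoot = (input overshoot)/R, so 1.7 − T = (24.2 − T)/10.
10·(1.7 − T) = 24.2 − T → 9·T = 17 − 24.2 = -7.2.
T = -7.2/9 = -0.8 dBu.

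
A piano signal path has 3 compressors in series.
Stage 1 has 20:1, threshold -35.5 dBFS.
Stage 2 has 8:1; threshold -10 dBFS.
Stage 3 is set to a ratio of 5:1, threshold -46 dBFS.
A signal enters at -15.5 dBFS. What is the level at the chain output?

-43.7 dBFS

Stage 1: overshoot 20 dB → 20/20 = 1 dB → -34.5 dBFS.
Stage 2: -34.5 dBFS ≤ -10 dBFS, so stage 2 doesn't engage; output -34.5 dBFS.
Stage 3: 11.5 dB above -46 dBFS, reduced 5:1 to 2.3 dB above → -43.7 dBFS.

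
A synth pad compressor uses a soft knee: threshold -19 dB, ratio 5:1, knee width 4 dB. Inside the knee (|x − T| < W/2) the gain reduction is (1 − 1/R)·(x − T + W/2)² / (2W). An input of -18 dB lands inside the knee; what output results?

x − T + W/2 = -18 − (-19) + 2 = 3.
GR = (1 − 1/5) × 3² / 8 = 0.8 × 9 / 8 = 0.9 dB.
Output = -18 − 0.9 = -18.9 dB.

-18.9 dB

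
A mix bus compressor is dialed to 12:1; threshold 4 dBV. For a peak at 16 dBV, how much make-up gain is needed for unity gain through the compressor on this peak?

11 dB

Without make-up, output = threshold + overshoot/12 = 4 + 1 = 5 dBV.
Gap to target: 11 dB.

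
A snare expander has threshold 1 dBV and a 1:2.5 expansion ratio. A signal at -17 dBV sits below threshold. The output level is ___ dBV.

Undershoot = 1 − (-17) = 18 dB.
At 1:2.5, that expands to 45 dB under threshold.
Output = 1 − 45 = -44 dBV.

-44 dBV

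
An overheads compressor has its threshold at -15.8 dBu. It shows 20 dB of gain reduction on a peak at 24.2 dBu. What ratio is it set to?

Input overshoot = 24.2 − (-15.8) = 40 dB.
Output overshoot = 40 − 20 = 20 dB.
Ratio = input overshoot / output overshoot = 40 / 20 = 2.

2:1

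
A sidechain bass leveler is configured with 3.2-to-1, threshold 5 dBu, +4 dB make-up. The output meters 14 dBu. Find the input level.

21 dBu

Before make-up, the level was 14 − 4 = 10 dBu.
Post-compression overshoot = 10 − 5 = 5 dB.
Input overshoot = R × output overshoot = 16 dB → input = 5 + 16 = 21 dBu.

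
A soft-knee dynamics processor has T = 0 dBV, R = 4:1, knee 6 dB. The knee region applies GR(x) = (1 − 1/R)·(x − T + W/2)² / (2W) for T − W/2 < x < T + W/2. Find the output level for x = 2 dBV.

0.4375 dBV

x − T + W/2 = 2 − 0 + 3 = 5.
GR = (1 − 1/4) × 5² / 12 = 0.75 × 25 / 12 = 1.5625 dB.
Output = 2 − 1.5625 = 0.4375 dBV.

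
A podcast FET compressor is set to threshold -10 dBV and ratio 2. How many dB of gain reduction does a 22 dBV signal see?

The signal is 32 dB above threshold.
A 2:1 ratio leaves 16 dB of that excess.
So the signal is attenuated by 32 − 16 = 16 dB.

16 dB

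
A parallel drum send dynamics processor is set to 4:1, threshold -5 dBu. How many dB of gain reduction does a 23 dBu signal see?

23 dBu exceeds the threshold by 28 dB.
At 4:1, output sits 28/4 = 7 dB above threshold.
Gain reduction = 28 − 7 = 21 dB.

21 dB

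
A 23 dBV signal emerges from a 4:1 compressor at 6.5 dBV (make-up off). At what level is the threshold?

Gain reduction = 23 − 6.5 = 16.5 dB; output overshoot = GR / (R − 1) = 16.5 / 3 = 5.5 dB.
Threshold = output − output overshoot = 6.5 − 5.5 = 1 dBV.

1 dBV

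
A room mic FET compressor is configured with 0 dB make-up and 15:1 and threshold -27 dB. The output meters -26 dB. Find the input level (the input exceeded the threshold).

Post-compression overshoot = -26 − (-27) = 1 dB.
Before 15:1 compression the overshoot was 1 × 15 = 15 dB, so input = -27 + 15 = -12 dB.

-12 dB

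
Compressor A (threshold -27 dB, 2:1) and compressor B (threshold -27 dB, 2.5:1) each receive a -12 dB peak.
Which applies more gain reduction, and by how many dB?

A: 15 dB over, compressed to 7.5 dB over, so 7.5 dB of GR.
B: 15 dB over, compressed to 6 dB over, so 9 dB of GR.
B applies 1.5 dB more gain reduction.

B, by 1.5 dB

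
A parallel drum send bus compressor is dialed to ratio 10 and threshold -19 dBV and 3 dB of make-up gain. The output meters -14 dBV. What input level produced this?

Before make-up, the level was -14 − 3 = -17 dBV.
The compressed level sits -17 − (-19) = 2 dB over threshold.
Undo the ratio: input overshoot = 2 × 10 = 20 dB, giving input = 1 dBV.

1 dBV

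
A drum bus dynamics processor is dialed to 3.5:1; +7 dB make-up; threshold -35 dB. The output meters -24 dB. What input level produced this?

-21 dB

Stripping the +7 dB make-up gives -31 dB at the gain stage.
The compressed level sits -31 − (-35) = 4 dB over threshold.
Input overshoot = R × output overshoot = 14 dB → input = -35 + 14 = -21 dB.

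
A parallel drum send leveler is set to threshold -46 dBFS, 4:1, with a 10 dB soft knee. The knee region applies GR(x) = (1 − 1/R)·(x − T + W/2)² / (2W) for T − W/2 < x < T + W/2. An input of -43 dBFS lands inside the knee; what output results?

-45.4 dBFS

x − T + W/2 = -43 − (-46) + 5 = 8.
GR = (1 − 1/4) × 8² / 20 = 0.75 × 64 / 20 = 2.4 dB.
Output = -43 − 2.4 = -45.4 dBFS.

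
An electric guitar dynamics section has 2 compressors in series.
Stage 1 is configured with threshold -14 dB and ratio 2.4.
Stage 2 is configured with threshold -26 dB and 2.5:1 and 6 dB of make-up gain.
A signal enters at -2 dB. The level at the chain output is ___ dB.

-13.2 dB

Stage 1: 12 dB above -14 dB, reduced 2.4:1 to 5 dB above → -9 dB.
Stage 2: 17 dB above -26 dB, reduced 2.5:1 to 6.8 dB above → -19.2 dB; +6 dB make-up → -13.2 dB.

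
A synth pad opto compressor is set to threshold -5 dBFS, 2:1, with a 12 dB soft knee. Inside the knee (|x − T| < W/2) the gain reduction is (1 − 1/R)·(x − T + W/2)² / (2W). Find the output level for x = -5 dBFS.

-5.75 dBFS

x − T + W/2 = -5 − (-5) + 6 = 6.
GR = (1 − 1/2) × 6² / 24 = 0.5 × 36 / 24 = 0.75 dB.
Output = -5 − 0.75 = -5.75 dBFS.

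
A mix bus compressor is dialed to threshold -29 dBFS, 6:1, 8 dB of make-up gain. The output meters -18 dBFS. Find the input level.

Stripping the +8 dB make-up gives -26 dBFS at the gain stage.
That's 3 dB above the -29 dBFS threshold.
Before 6:1 compression the overshoot was 3 × 6 = 18 dB, so input = -29 + 18 = -11 dBFS.

-11 dBFS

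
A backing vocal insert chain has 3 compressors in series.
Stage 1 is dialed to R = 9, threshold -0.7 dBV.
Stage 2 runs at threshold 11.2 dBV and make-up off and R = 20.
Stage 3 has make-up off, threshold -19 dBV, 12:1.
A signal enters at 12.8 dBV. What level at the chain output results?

-17.35 dBV

Stage 1: overshoot 13.5 dB → 13.5/9 = 1.5 dB → 0.8 dBV.
Stage 2: below threshold (0.8 ≤ 11.2); passes unchanged; output 0.8 dBV.
Stage 3: 19.8 dB above -19 dBV, reduced 12:1 to 1.65 dB above → -17.35 dBV.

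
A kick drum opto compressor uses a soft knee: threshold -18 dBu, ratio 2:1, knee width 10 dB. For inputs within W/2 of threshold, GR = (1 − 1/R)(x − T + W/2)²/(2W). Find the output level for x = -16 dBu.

-17.225 dBu

x − T + W/2 = -16 − (-18) + 5 = 7.
GR = (1 − 1/2) × 7² / 20 = 0.5 × 49 / 20 = 1.225 dB.
Output = -16 − 1.225 = -17.225 dBu.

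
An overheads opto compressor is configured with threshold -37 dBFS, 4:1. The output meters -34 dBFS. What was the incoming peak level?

The compressed level sits -34 − (-37) = 3 dB over threshold.
Before 4:1 compression the overshoot was 3 × 4 = 12 dB, so input = -37 + 12 = -25 dBFS.

-25 dBFS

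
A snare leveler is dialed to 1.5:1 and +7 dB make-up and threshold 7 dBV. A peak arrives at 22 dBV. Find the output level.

The input is 15 dB above the 7 dBV threshold.
At 1.5:1 the overshoot is divided by 1.5, leaving 10 dB above threshold.
So the level is 7 + 10 = 17 dBV; make-up adds 7 dB, giving 24 dBV.

24 dBV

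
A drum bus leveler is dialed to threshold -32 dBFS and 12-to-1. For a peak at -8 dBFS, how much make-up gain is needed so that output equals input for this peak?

22 dB

Overshoot 24 dB → 24/12 = 2 dB after compression, so the compressed level is -32 + 2 = -30 dBFS.
Make-up = target − compressed = -8 − (-30) = 22 dB.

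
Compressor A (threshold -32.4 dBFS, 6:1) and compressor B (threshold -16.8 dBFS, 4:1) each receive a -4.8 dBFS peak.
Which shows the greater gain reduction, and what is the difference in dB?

A: GR = 27.6 − 27.6/6 = 23 dB.
B: GR = 12 − 12/4 = 9 dB.
A applies 14 dB more gain reduction.

A, by 14 dB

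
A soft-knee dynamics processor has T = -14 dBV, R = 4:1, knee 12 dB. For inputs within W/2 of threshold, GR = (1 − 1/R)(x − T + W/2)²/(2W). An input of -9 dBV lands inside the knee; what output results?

x − T + W/2 = -9 − (-14) + 6 = 11.
GR = (1 − 1/4) × 11² / 24 = 0.75 × 121 / 24 = 3.78125 dB.
Output = -9 − 3.78125 = -12.78125 dBV.

-12.78125 dBV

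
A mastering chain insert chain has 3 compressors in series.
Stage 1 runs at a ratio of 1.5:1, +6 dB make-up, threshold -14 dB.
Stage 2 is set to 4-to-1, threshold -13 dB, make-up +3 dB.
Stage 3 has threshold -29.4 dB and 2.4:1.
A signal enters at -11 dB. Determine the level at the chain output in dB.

-20.5875 dB

Stage 1: -11 dB is 3 dB over -14 dB; at 1.5:1 that becomes 2 dB over, giving -12 dB; +6 dB make-up → -6 dB.
Stage 2: 7 dB above -13 dB, reduced 4:1 to 1.75 dB above → -11.25 dB; +3 dB make-up → -8.25 dB.
Stage 3: -8.25 dB is 21.15 dB over -29.4 dB; at 2.4:1 that becomes 8.8125 dB over, giving -20.5875 dB.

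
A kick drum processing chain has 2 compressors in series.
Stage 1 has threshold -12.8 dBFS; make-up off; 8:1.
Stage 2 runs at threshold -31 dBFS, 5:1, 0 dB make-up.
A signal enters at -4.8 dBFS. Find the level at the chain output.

Stage 1: overshoot 8 dB → 8/8 = 1 dB → -11.8 dBFS.
Stage 2: -11.8 dBFS is 19.2 dB over -31 dBFS; at 5:1 that becomes 3.84 dB over, giving -27.16 dBFS.

-27.16 dBFS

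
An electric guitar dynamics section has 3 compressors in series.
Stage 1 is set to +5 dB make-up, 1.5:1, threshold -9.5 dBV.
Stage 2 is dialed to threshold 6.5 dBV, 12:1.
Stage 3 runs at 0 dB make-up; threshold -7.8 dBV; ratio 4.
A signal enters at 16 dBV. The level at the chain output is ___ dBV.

-4.1 dBV

Stage 1: 25.5 dB above -9.5 dBV, reduced 1.5:1 to 17 dB above → 7.5 dBV; +5 dB make-up → 12.5 dBV.
Stage 2: overshoot 6 dB → 6/12 = 0.5 dB → 7 dBV.
Stage 3: overshoot 14.8 dB → 14.8/4 = 3.7 dB → -4.1 dBV.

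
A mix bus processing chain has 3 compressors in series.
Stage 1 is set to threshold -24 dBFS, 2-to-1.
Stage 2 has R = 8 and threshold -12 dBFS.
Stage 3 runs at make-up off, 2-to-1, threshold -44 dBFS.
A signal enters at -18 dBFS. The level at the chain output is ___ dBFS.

Stage 1: -18 dBFS is 6 dB over -24 dBFS; at 2:1 that becomes 3 dB over, giving -21 dBFS.
Stage 2: -21 dBFS ≤ -12 dBFS, so stage 2 doesn't engage; output -21 dBFS.
Stage 3: 23 dB above -44 dBFS, reduced 2:1 to 11.5 dB above → -32.5 dBFS.

-32.5 dBFS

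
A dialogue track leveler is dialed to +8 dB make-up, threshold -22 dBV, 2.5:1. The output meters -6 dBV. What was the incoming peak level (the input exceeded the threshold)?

Remove make-up: -6 − 8 = -14 dBV.
The compressed level sits -14 − (-22) = 8 dB over threshold.
Before 2.5:1 compression the overshoot was 8 × 2.5 = 20 dB, so input = -22 + 20 = -2 dBV.

-2 dBV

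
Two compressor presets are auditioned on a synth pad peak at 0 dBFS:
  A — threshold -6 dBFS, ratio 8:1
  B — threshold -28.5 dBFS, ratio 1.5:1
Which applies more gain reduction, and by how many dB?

B, by 4.25 dB

A: 6 dB over, compressed to 0.75 dB over, so 5.25 dB of GR.
B: 28.5 dB over, compressed to 19 dB over, so 9.5 dB of GR.
B reduces 4.25 dB more.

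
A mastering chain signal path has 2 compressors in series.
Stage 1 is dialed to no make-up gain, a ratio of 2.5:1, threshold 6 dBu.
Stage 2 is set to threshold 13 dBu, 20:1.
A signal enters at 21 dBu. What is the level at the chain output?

Stage 1: 15 dB above 6 dBu, reduced 2.5:1 to 6 dB above → 12 dBu.
Stage 2: below threshold (12 ≤ 13); passes unchanged; output 12 dBu.

12 dBu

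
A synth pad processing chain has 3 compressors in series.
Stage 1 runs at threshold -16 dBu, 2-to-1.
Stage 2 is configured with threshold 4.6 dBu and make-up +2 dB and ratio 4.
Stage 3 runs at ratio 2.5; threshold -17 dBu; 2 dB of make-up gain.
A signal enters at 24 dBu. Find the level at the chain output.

-5.8 dBu

Stage 1: 24 dBu is 40 dB over -16 dBu; at 2:1 that becomes 20 dB over, giving 4 dBu.
Stage 2: 4 dBu ≤ 4.6 dBu, so stage 2 doesn't engage; make-up brings it to 6 dBu.
Stage 3: 6 dBu is 23 dB over -17 dBu; at 2.5:1 that becomes 9.2 dB over, giving -7.8 dBu; +2 dB make-up → -5.8 dBu.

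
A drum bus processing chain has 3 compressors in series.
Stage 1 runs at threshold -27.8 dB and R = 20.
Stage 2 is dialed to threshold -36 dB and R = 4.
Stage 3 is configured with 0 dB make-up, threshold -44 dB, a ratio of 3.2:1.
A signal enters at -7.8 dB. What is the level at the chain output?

Stage 1: -7.8 dB is 20 dB over -27.8 dB; at 20:1 that becomes 1 dB over, giving -26.8 dB.
Stage 2: 9.2 dB above -36 dB, reduced 4:1 to 2.3 dB above → -33.7 dB.
Stage 3: -33.7 dB is 10.3 dB over -44 dB; at 3.2:1 that becomes 3.21875 dB over, giving -40.78125 dB.

-40.78125 dB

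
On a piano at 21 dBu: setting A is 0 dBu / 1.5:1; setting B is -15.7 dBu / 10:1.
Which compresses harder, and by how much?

A: 21 dB over, compressed to 14 dB over, so 7 dB of GR.
B: 36.7 dB over, compressed to 3.67 dB over, so 33.03 dB of GR.
B reduces 26.03 dB more.

B, by 26.03 dB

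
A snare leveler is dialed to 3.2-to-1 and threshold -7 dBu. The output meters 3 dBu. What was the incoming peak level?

25 dBu

The compressed level sits 3 − (-7) = 10 dB over threshold.
Input overshoot = R × output overshoot = 32 dB → input = -7 + 32 = 25 dBu.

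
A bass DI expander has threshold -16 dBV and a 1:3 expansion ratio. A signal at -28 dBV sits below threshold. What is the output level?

-52 dBV

Below threshold, a 1:3 expander applies gain = (3−1)×(T − x) of attenuation.
(3−1) × 12 = 24 dB, so output = -28 − 24 = -52 dBV.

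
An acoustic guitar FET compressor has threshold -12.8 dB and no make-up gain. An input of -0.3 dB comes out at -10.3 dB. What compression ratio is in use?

5:1

Input overshoot = -0.3 − (-12.8) = 12.5 dB; output overshoot = -10.3 − (-12.8) = 2.5 dB.
Ratio = 12.5 / 2.5 = 5.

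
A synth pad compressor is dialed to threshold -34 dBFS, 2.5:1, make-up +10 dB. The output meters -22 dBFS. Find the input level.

-29 dBFS

Remove make-up: -22 − 10 = -32 dBFS.
That's 2 dB above the -34 dBFS threshold.
Input overshoot = R × output overshoot = 5 dB → input = -34 + 5 = -29 dBFS.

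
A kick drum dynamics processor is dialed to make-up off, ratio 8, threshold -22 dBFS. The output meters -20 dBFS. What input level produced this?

-6 dBFS

Post-compression overshoot = -20 − (-22) = 2 dB.
Input overshoot = R × output overshoot = 16 dB → input = -22 + 16 = -6 dBFS.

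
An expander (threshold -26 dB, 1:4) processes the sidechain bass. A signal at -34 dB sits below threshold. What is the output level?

The input is 8 dB below the -26 dB threshold.
A 1:4 expander multiplies undershoot by 4: 8 × 4 = 32 dB below threshold.
Output = -26 − 32 = -58 dB.

-58 dB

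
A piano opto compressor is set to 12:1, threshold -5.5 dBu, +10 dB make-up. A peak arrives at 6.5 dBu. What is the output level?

5.5 dBu

Overshoot: 6.5 − (-5.5) = 12 dB.
At 12:1 the overshoot is divided by 12, leaving 1 dB above threshold.
That puts the output at -4.5 dBu; make-up adds 10 dB, giving 5.5 dBu.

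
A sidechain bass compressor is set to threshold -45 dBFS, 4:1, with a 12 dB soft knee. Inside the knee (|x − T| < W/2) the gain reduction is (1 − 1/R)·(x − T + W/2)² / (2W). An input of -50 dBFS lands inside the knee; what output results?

x − T + W/2 = -50 − (-45) + 6 = 1.
GR = (1 − 1/4) × 1² / 24 = 0.75 × 1 / 24 = 0.03125 dB.
Output = -50 − 0.03125 = -50.03125 dBFS.

-50.03125 dBFS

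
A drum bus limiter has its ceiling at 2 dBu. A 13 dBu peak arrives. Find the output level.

2 dBu

At ∞:1, everything above 2 dBu is held at the ceiling.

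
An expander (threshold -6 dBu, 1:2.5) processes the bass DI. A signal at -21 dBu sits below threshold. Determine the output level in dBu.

-43.5 dBu

Below threshold, a 1:2.5 expander applies gain = (2.5−1)×(T − x) of attenuation.
(2.5−1) × 15 = 22.5 dB, so output = -21 − 22.5 = -43.5 dBu.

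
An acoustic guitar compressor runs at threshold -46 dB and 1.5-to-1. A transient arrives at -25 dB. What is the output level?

-32 dB

The input is 21 dB above the -46 dB threshold.
1.5:1 compression reduces that to 21/1.5 = 14 dB over.
So the level is -46 + 14 = -32 dB.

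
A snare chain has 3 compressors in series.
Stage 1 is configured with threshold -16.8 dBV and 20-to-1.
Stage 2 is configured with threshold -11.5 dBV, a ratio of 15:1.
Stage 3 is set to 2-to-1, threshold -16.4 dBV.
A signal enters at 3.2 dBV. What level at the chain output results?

-16.1 dBV

Stage 1: 20 dB above -16.8 dBV, reduced 20:1 to 1 dB above → -15.8 dBV.
Stage 2: -15.8 dBV ≤ -11.5 dBV, so stage 2 doesn't engage; output -15.8 dBV.
Stage 3: -15.8 dBV is 0.6 dB over -16.4 dBV; at 2:1 that becomes 0.3 dB over, giving -16.1 dBV.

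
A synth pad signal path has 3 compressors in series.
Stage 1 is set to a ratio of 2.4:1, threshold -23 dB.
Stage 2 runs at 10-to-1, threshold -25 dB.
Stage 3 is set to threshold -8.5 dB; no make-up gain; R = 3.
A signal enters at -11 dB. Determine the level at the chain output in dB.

Stage 1: -11 dB is 12 dB over -23 dB; at 2.4:1 that becomes 5 dB over, giving -18 dB.
Stage 2: -18 dB is 7 dB over -25 dB; at 10:1 that becomes 0.7 dB over, giving -24.3 dB.
Stage 3: -24.3 dB ≤ -8.5 dB, so stage 3 doesn't engage; output -24.3 dB.

-24.3 dB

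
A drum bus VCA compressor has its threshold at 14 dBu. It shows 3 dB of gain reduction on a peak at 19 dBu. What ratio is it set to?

Input overshoot = 19 − 14 = 5 dB.
Output overshoot = 5 − 3 = 2 dB.
Ratio = input overshoot / output overshoot = 5 / 2 = 2.5.

2.5:1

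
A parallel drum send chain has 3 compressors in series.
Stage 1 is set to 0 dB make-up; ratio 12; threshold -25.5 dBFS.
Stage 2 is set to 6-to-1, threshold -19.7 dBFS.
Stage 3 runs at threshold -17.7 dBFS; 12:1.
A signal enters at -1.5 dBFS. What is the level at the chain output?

-23.5 dBFS

Stage 1: overshoot 24 dB → 24/12 = 2 dB → -23.5 dBFS.
Stage 2: below threshold (-23.5 ≤ -19.7); passes unchanged; output -23.5 dBFS.
Stage 3: below threshold (-23.5 ≤ -17.7); passes unchanged; output -23.5 dBFS.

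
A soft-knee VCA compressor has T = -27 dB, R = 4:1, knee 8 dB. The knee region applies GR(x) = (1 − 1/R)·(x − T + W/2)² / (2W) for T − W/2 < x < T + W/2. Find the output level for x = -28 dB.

x − T + W/2 = -28 − (-27) + 4 = 3.
GR = (1 − 1/4) × 3² / 16 = 0.75 × 9 / 16 = 0.421875 dB.
Output = -28 − 0.421875 = -28.421875 dB.

-28.421875 dB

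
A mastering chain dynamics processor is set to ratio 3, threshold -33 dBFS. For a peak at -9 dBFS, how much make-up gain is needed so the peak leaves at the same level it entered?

The peak compresses to -33 + 24/3 = -25 dBFS.
To reach -9 dBFS requires -9 − (-25) = 16 dB of make-up.

16 dB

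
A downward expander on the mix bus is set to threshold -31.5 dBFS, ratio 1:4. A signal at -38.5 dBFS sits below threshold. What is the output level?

Undershoot = (-31.5) − (-38.5) = 7 dB.
At 1:4, that expands to 28 dB under threshold.
Output = -31.5 − 28 = -59.5 dBFS.

-59.5 dBFS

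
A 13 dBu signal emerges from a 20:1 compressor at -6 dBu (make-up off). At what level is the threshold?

Input is 20 dB above T (since output overshoot × R = input overshoot: (-6 − T)·20 = 13 − T gives T = -7 dBu).
Check: -7 + (13 − (-7))/20 = -7 + 1 = -6 dBu. ✓

-7 dBu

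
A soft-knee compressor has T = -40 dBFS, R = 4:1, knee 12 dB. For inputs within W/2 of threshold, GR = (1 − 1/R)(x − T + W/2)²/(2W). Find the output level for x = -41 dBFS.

-41.78125 dBFS

x − T + W/2 = -41 − (-40) + 6 = 5.
GR = (1 − 1/4) × 5² / 24 = 0.75 × 25 / 24 = 0.78125 dB.
Output = -41 − 0.78125 = -41.78125 dBFS.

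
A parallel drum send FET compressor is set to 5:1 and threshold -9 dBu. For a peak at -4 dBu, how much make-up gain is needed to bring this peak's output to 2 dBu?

Overshoot 5 dB → 5/5 = 1 dB after compression, so the compressed level is -9 + 1 = -8 dBu.
Make-up = target − compressed = 2 − (-8) = 10 dB.

10 dB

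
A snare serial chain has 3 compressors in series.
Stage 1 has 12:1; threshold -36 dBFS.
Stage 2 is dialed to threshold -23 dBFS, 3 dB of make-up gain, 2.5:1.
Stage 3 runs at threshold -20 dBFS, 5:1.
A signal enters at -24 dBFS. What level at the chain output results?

Stage 1: -24 dBFS is 12 dB over -36 dBFS; at 12:1 that becomes 1 dB over, giving -35 dBFS.
Stage 2: -35 dBFS is at or below the -23 dBFS threshold — no compression; make-up brings it to -32 dBFS.
Stage 3: -32 dBFS is at or below the -20 dBFS threshold — no compression; output -32 dBFS.

-32 dBFS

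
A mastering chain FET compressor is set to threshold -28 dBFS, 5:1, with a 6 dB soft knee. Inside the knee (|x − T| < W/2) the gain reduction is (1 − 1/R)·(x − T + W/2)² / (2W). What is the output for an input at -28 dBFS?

x − T + W/2 = -28 − (-28) + 3 = 3.
GR = (1 − 1/5) × 3² / 12 = 0.8 × 9 / 12 = 0.6 dB.
Output = -28 − 0.6 = -28.6 dBFS.

-28.6 dBFS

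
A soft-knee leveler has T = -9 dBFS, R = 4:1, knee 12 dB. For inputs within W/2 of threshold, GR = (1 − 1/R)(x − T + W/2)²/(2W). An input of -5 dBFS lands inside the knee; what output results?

-8.125 dBFS

x − T + W/2 = -5 − (-9) + 6 = 10.
GR = (1 − 1/4) × 10² / 24 = 0.75 × 100 / 24 = 3.125 dB.
Output = -5 − 3.125 = -8.125 dBFS.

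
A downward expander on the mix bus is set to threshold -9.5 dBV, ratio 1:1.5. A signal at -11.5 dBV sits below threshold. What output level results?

-12.5 dBV

The input is 2 dB below the -9.5 dBV threshold.
A 1:1.5 expander multiplies undershoot by 1.5: 2 × 1.5 = 3 dB below threshold.
Output = -9.5 − 3 = -12.5 dBV.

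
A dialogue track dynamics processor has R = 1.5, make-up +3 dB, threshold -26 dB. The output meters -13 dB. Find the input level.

-11 dB

Stripping the +3 dB make-up gives -16 dB at the gain stage.
Post-compression overshoot = -16 − (-26) = 10 dB.
Before 1.5:1 compression the overshoot was 10 × 1.5 = 15 dB, so input = -26 + 15 = -11 dB.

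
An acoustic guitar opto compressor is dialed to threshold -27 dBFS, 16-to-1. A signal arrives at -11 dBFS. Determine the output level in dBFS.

Overshoot: -11 − (-27) = 16 dB.
16:1 compression reduces that to 16/16 = 1 dB over.
So the level is -27 + 1 = -26 dBFS.

-26 dBFS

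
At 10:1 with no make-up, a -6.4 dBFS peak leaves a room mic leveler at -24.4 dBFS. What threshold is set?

-26.4 dBFS

Gain reduction = -6.4 − (-24.4) = 18 dB; output overshoot = GR / (R − 1) = 18 / 9 = 2 dB.
Threshold = output − output overshoot = -24.4 − 2 = -26.4 dBFS.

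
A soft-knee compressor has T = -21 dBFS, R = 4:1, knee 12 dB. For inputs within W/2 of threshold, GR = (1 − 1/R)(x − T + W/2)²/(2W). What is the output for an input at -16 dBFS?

-19.78125 dBFS

x − T + W/2 = -16 − (-21) + 6 = 11.
GR = (1 − 1/4) × 11² / 24 = 0.75 × 121 / 24 = 3.78125 dB.
Output = -16 − 3.78125 = -19.78125 dBFS.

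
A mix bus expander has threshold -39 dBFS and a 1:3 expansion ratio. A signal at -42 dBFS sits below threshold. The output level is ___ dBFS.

Below threshold, a 1:3 expander applies gain = (3−1)×(T − x) of attenuation.
(3−1) × 3 = 6 dB, so output = -42 − 6 = -48 dBFS.

-48 dBFS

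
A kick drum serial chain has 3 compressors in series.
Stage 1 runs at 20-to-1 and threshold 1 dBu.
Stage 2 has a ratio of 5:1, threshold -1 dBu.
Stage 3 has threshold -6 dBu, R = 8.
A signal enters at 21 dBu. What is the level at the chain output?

Stage 1: overshoot 20 dB → 20/20 = 1 dB → 2 dBu.
Stage 2: 3 dB above -1 dBu, reduced 5:1 to 0.6 dB above → -0.4 dBu.
Stage 3: overshoot 5.6 dB → 5.6/8 = 0.7 dB → -5.3 dBu.

-5.3 dBu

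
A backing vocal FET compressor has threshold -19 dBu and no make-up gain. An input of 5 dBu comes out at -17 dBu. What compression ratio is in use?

Input overshoot = 5 − (-19) = 24 dB; output overshoot = -17 − (-19) = 2 dB.
Ratio = 24 / 2 = 12.

12:1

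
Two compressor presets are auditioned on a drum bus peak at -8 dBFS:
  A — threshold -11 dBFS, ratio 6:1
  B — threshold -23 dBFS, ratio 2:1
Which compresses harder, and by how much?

B, by 5 dB

A: 3 dB over, compressed to 0.5 dB over, so 2.5 dB of GR.
B: 15 dB over, compressed to 7.5 dB over, so 7.5 dB of GR.
B applies 5 dB more gain reduction.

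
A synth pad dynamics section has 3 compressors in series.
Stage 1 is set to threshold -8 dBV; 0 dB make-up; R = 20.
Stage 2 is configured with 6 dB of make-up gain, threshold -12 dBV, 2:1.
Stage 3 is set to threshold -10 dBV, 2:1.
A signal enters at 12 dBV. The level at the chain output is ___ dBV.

Stage 1: 12 dBV is 20 dB over -8 dBV; at 20:1 that becomes 1 dB over, giving -7 dBV.
Stage 2: 5 dB above -12 dBV, reduced 2:1 to 2.5 dB above → -9.5 dBV; +6 dB make-up → -3.5 dBV.
Stage 3: 6.5 dB above -10 dBV, reduced 2:1 to 3.25 dB above → -6.75 dBV.

-6.75 dBV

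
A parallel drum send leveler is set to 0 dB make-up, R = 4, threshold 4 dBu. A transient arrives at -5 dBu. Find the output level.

-5 dBu is 9 dB below the 4 dBu threshold, so no gain reduction is applied.
Output = input = -5 dBu.

-5 dBu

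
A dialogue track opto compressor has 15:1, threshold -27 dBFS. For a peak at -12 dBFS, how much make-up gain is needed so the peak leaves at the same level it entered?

The peak compresses to -27 + 15/15 = -26 dBFS.
To reach -12 dBFS requires -12 − (-26) = 14 dB of make-up.

14 dB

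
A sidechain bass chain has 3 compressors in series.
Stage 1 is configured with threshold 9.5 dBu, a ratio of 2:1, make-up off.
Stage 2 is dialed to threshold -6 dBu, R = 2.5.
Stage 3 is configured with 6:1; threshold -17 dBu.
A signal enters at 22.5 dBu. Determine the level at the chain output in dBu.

-13.7 dBu

Stage 1: 13 dB above 9.5 dBu, reduced 2:1 to 6.5 dB above → 16 dBu.
Stage 2: 16 dBu is 22 dB over -6 dBu; at 2.5:1 that becomes 8.8 dB over, giving 2.8 dBu.
Stage 3: 19.8 dB above -17 dBu, reduced 6:1 to 3.3 dB above → -13.7 dBu.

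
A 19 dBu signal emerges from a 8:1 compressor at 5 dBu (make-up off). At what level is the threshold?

Let T be the threshold. Output overshoot = (input overshoot)/R, so 5 − T = (19 − T)/8.
8·(5 − T) = 19 − T → 7·T = 40 − 19 = 21.
T = 21/7 = 3 dBu.

3 dBu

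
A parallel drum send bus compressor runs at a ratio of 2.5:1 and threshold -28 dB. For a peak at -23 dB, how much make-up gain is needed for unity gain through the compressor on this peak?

3 dB

Overshoot 5 dB → 5/2.5 = 2 dB after compression, so the compressed level is -28 + 2 = -26 dB.
Make-up = target − compressed = -23 − (-26) = 3 dB.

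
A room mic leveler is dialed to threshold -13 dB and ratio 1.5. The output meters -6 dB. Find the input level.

-2.5 dB

The compressed level sits -6 − (-13) = 7 dB over threshold.
Before 1.5:1 compression the overshoot was 7 × 1.5 = 10.5 dB, so input = -13 + 10.5 = -2.5 dB.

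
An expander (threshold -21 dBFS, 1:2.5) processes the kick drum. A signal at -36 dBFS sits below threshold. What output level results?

The input is 15 dB below the -21 dBFS threshold.
A 1:2.5 expander multiplies undershoot by 2.5: 15 × 2.5 = 37.5 dB below threshold.
Output = -21 − 37.5 = -58.5 dBFS.

-58.5 dBFS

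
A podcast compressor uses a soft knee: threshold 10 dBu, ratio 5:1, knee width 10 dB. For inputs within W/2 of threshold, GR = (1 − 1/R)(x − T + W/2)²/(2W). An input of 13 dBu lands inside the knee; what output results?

x − T + W/2 = 13 − 10 + 5 = 8.
GR = (1 − 1/5) × 8² / 20 = 0.8 × 64 / 20 = 2.56 dB.
Output = 13 − 2.56 = 10.44 dBu.

10.44 dBu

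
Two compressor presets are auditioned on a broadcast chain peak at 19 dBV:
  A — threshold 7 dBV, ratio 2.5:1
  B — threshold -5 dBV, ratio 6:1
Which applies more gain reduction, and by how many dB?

B, by 12.8 dB

A: overshoot 12 dB → output overshoot 4.8 dB → GR 7.2 dB.
B: overshoot 24 dB → output overshoot 4 dB → GR 20 dB.
B applies 12.8 dB more gain reduction.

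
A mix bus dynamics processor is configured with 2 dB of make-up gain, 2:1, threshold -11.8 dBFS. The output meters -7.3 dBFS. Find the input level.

-6.8 dBFS

Remove make-up: -7.3 − 2 = -9.3 dBFS.
The compressed level sits -9.3 − (-11.8) = 2.5 dB over threshold.
Before 2:1 compression the overshoot was 2.5 × 2 = 5 dB, so input = -11.8 + 5 = -6.8 dBFS.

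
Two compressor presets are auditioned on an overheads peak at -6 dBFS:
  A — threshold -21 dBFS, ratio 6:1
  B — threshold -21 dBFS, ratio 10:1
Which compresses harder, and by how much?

B, by 1 dB

A: GR = 15 − 15/6 = 12.5 dB.
B: GR = 15 − 15/10 = 13.5 dB.
B applies 1 dB more gain reduction.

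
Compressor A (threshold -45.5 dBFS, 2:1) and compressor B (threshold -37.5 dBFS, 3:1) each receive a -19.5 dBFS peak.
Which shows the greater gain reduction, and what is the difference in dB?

A: 26 dB over, compressed to 13 dB over, so 13 dB of GR.
B: 18 dB over, compressed to 6 dB over, so 12 dB of GR.
A applies 1 dB more gain reduction.

A, by 1 dB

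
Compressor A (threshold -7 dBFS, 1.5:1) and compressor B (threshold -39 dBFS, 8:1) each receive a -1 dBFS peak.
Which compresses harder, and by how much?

B, by 31.25 dB

A: GR = 6 − 6/1.5 = 2 dB.
B: GR = 38 − 38/8 = 33.25 dB.
B reduces 31.25 dB more.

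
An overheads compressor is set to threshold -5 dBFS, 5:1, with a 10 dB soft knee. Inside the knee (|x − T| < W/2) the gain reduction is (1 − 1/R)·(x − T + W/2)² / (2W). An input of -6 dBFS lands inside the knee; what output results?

-6.64 dBFS

x − T + W/2 = -6 − (-5) + 5 = 4.
GR = (1 − 1/5) × 4² / 20 = 0.8 × 16 / 20 = 0.64 dB.
Output = -6 − 0.64 = -6.64 dBFS.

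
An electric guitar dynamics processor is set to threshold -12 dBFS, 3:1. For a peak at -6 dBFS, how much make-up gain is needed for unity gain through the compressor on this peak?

4 dB

The peak compresses to -12 + 6/3 = -10 dBFS.
To reach -6 dBFS requires -6 − (-10) = 4 dB of make-up.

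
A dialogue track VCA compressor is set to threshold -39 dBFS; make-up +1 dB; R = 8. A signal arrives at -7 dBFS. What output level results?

-7 dBFS sits 32 dB over threshold.
8:1 compression reduces that to 32/8 = 4 dB over.
That puts the output at -35 dBFS; make-up adds 1 dB, giving -34 dBFS.

-34 dBFS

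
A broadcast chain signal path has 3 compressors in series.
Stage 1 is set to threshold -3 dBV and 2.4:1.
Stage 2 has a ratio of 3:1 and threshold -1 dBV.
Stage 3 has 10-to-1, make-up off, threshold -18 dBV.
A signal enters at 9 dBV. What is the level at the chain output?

-16.2 dBV

Stage 1: overshoot 12 dB → 12/2.4 = 5 dB → 2 dBV.
Stage 2: 3 dB above -1 dBV, reduced 3:1 to 1 dB above → 0 dBV.
Stage 3: 0 dBV is 18 dB over -18 dBV; at 10:1 that becomes 1.8 dB over, giving -16.2 dBV.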